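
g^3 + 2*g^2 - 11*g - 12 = (g - 3)*(g + 1)*(g + 4)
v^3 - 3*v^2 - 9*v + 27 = (v - 3)^2*(v + 3)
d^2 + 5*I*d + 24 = (d - 3*I)*(d + 8*I)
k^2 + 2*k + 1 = (k + 1)^2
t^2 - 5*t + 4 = (t - 4)*(t - 1)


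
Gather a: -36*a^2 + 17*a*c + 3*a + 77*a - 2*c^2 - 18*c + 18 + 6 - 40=-36*a^2 + a*(17*c + 80) - 2*c^2 - 18*c - 16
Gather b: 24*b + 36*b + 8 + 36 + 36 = 60*b + 80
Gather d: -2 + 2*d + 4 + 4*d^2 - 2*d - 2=4*d^2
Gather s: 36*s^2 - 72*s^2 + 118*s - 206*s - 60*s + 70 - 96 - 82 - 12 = -36*s^2 - 148*s - 120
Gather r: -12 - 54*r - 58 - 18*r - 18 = -72*r - 88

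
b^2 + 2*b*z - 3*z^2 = (b - z)*(b + 3*z)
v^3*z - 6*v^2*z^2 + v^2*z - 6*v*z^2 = v*(v - 6*z)*(v*z + z)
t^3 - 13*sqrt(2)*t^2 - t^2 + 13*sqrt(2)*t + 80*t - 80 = (t - 1)*(t - 8*sqrt(2))*(t - 5*sqrt(2))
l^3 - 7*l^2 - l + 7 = (l - 7)*(l - 1)*(l + 1)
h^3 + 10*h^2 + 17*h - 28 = (h - 1)*(h + 4)*(h + 7)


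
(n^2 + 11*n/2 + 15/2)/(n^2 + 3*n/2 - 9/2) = (2*n + 5)/(2*n - 3)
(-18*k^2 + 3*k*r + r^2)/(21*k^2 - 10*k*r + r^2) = (6*k + r)/(-7*k + r)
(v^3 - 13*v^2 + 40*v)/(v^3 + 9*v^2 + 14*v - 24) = v*(v^2 - 13*v + 40)/(v^3 + 9*v^2 + 14*v - 24)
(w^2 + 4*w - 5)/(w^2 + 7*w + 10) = (w - 1)/(w + 2)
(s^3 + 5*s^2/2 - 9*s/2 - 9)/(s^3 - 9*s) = (s^2 - s/2 - 3)/(s*(s - 3))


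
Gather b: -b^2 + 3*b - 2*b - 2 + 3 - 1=-b^2 + b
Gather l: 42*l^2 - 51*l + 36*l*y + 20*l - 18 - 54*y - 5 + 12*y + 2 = 42*l^2 + l*(36*y - 31) - 42*y - 21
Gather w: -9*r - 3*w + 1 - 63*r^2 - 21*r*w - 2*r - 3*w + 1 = -63*r^2 - 11*r + w*(-21*r - 6) + 2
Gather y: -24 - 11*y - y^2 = -y^2 - 11*y - 24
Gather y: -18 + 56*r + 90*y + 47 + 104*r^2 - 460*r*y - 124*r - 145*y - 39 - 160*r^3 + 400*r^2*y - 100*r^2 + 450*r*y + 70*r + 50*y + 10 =-160*r^3 + 4*r^2 + 2*r + y*(400*r^2 - 10*r - 5)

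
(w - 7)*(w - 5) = w^2 - 12*w + 35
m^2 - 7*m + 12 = (m - 4)*(m - 3)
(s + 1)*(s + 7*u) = s^2 + 7*s*u + s + 7*u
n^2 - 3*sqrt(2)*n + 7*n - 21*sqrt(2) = (n + 7)*(n - 3*sqrt(2))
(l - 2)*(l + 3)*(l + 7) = l^3 + 8*l^2 + l - 42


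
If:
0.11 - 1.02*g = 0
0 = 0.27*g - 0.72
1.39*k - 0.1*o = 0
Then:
No Solution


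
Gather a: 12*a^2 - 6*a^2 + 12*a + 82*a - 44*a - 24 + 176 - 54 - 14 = 6*a^2 + 50*a + 84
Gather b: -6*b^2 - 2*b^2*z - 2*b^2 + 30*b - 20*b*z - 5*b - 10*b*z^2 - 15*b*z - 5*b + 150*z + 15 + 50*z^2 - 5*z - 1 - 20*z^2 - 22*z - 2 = b^2*(-2*z - 8) + b*(-10*z^2 - 35*z + 20) + 30*z^2 + 123*z + 12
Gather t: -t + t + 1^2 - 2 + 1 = 0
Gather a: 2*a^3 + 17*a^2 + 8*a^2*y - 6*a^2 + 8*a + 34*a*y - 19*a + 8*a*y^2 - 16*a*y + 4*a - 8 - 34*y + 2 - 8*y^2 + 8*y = 2*a^3 + a^2*(8*y + 11) + a*(8*y^2 + 18*y - 7) - 8*y^2 - 26*y - 6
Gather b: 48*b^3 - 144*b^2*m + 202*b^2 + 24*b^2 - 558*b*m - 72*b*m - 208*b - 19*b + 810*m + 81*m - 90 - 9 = 48*b^3 + b^2*(226 - 144*m) + b*(-630*m - 227) + 891*m - 99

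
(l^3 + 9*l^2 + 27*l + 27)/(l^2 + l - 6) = (l^2 + 6*l + 9)/(l - 2)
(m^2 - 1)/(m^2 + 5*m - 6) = (m + 1)/(m + 6)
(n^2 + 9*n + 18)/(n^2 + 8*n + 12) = (n + 3)/(n + 2)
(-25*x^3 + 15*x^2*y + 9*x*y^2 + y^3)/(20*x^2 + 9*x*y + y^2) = (-5*x^2 + 4*x*y + y^2)/(4*x + y)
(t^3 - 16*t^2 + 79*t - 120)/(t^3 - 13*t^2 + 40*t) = (t - 3)/t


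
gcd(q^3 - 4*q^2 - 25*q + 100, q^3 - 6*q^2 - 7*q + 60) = q^2 - 9*q + 20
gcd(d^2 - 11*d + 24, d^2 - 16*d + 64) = d - 8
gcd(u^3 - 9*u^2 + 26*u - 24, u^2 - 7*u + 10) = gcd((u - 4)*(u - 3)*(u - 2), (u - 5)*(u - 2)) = u - 2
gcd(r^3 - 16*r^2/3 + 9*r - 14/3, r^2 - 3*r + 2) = r^2 - 3*r + 2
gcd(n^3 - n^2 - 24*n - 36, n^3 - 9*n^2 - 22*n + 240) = n - 6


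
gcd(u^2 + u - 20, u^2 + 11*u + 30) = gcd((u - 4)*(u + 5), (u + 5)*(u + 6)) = u + 5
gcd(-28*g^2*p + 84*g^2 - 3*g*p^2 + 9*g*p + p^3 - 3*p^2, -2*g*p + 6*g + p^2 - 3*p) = p - 3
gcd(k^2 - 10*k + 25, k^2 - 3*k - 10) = k - 5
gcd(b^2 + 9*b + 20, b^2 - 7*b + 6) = 1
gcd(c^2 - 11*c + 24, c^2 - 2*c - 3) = c - 3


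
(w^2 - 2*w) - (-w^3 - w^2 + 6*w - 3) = w^3 + 2*w^2 - 8*w + 3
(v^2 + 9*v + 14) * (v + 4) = v^3 + 13*v^2 + 50*v + 56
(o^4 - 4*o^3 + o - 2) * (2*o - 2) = 2*o^5 - 10*o^4 + 8*o^3 + 2*o^2 - 6*o + 4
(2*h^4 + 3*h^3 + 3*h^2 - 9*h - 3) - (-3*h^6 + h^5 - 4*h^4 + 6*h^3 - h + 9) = 3*h^6 - h^5 + 6*h^4 - 3*h^3 + 3*h^2 - 8*h - 12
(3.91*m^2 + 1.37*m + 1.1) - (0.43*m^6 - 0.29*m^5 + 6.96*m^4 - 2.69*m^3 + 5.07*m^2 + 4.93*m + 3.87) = -0.43*m^6 + 0.29*m^5 - 6.96*m^4 + 2.69*m^3 - 1.16*m^2 - 3.56*m - 2.77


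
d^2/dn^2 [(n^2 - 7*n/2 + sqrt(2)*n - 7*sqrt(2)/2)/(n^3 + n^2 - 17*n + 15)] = (-((3*n + 1)*(2*n^2 - 7*n + 2*sqrt(2)*n - 7*sqrt(2)) + (4*n - 7 + 2*sqrt(2))*(3*n^2 + 2*n - 17))*(n^3 + n^2 - 17*n + 15) + (3*n^2 + 2*n - 17)^2*(2*n^2 - 7*n + 2*sqrt(2)*n - 7*sqrt(2)) + 2*(n^3 + n^2 - 17*n + 15)^2)/(n^3 + n^2 - 17*n + 15)^3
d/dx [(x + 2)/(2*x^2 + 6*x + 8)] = (x^2 + 3*x - (x + 2)*(2*x + 3) + 4)/(2*(x^2 + 3*x + 4)^2)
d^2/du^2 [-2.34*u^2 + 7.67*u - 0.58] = -4.68000000000000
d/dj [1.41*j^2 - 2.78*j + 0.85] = 2.82*j - 2.78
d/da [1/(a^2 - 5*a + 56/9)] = 81*(5 - 2*a)/(9*a^2 - 45*a + 56)^2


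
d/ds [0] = 0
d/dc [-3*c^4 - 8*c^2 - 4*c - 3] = -12*c^3 - 16*c - 4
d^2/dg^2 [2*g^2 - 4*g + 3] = 4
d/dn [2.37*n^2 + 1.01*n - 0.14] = 4.74*n + 1.01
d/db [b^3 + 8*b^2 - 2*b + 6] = 3*b^2 + 16*b - 2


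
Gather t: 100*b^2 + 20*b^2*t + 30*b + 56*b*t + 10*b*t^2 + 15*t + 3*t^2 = 100*b^2 + 30*b + t^2*(10*b + 3) + t*(20*b^2 + 56*b + 15)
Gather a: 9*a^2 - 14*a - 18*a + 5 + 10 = 9*a^2 - 32*a + 15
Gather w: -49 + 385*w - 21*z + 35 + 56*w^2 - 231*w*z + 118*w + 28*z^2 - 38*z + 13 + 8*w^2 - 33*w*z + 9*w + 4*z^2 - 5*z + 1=64*w^2 + w*(512 - 264*z) + 32*z^2 - 64*z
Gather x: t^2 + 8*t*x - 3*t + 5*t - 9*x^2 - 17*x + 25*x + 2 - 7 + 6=t^2 + 2*t - 9*x^2 + x*(8*t + 8) + 1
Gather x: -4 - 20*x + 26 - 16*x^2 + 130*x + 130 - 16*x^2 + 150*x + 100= -32*x^2 + 260*x + 252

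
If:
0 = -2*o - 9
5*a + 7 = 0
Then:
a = -7/5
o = -9/2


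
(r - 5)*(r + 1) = r^2 - 4*r - 5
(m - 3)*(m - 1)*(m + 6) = m^3 + 2*m^2 - 21*m + 18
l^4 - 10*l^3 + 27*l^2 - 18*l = l*(l - 6)*(l - 3)*(l - 1)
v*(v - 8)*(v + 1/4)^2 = v^4 - 15*v^3/2 - 63*v^2/16 - v/2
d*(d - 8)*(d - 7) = d^3 - 15*d^2 + 56*d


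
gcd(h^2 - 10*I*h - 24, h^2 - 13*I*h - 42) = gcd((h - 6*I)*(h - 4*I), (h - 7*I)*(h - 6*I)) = h - 6*I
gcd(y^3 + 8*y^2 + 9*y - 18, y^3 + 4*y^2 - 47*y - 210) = y + 6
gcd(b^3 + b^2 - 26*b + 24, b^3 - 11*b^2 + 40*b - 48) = b - 4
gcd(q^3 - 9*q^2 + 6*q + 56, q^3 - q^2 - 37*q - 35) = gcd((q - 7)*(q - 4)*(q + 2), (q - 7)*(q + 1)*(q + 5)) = q - 7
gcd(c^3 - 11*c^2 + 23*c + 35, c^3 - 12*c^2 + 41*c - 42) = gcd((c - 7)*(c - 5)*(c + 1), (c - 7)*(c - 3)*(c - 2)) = c - 7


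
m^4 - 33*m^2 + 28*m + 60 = (m - 5)*(m - 2)*(m + 1)*(m + 6)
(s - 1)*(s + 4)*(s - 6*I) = s^3 + 3*s^2 - 6*I*s^2 - 4*s - 18*I*s + 24*I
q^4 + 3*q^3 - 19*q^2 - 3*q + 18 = (q - 3)*(q - 1)*(q + 1)*(q + 6)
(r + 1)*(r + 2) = r^2 + 3*r + 2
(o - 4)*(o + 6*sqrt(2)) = o^2 - 4*o + 6*sqrt(2)*o - 24*sqrt(2)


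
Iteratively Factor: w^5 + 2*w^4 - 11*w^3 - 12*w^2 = (w)*(w^4 + 2*w^3 - 11*w^2 - 12*w) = w*(w - 3)*(w^3 + 5*w^2 + 4*w) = w*(w - 3)*(w + 4)*(w^2 + w) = w^2*(w - 3)*(w + 4)*(w + 1)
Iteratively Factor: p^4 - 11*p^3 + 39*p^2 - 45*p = (p - 3)*(p^3 - 8*p^2 + 15*p) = p*(p - 3)*(p^2 - 8*p + 15) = p*(p - 5)*(p - 3)*(p - 3)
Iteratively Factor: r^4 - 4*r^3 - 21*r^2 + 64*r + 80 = (r - 5)*(r^3 + r^2 - 16*r - 16) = (r - 5)*(r - 4)*(r^2 + 5*r + 4) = (r - 5)*(r - 4)*(r + 4)*(r + 1)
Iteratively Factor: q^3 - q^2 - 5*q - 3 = (q - 3)*(q^2 + 2*q + 1) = (q - 3)*(q + 1)*(q + 1)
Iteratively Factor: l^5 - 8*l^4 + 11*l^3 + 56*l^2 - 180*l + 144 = (l - 2)*(l^4 - 6*l^3 - l^2 + 54*l - 72) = (l - 4)*(l - 2)*(l^3 - 2*l^2 - 9*l + 18) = (l - 4)*(l - 2)*(l + 3)*(l^2 - 5*l + 6) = (l - 4)*(l - 3)*(l - 2)*(l + 3)*(l - 2)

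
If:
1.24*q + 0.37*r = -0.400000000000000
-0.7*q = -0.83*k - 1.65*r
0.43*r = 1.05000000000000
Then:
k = -5.74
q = -1.05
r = 2.44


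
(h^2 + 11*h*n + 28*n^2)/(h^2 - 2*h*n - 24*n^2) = (h + 7*n)/(h - 6*n)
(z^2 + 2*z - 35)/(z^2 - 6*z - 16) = (-z^2 - 2*z + 35)/(-z^2 + 6*z + 16)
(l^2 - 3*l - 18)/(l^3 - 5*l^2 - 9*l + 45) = (l - 6)/(l^2 - 8*l + 15)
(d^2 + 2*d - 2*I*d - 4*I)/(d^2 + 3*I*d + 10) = (d + 2)/(d + 5*I)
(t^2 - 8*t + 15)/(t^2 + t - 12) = (t - 5)/(t + 4)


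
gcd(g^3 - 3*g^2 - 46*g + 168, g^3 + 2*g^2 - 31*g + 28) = g^2 + 3*g - 28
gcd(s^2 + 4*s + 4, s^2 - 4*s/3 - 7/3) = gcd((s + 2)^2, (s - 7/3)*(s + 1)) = 1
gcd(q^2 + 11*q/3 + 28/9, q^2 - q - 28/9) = q + 4/3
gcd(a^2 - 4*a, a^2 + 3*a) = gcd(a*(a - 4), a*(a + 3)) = a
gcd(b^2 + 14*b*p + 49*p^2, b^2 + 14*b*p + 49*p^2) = b^2 + 14*b*p + 49*p^2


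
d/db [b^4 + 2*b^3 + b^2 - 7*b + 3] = 4*b^3 + 6*b^2 + 2*b - 7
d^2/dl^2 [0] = 0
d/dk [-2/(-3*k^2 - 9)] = -4*k/(3*(k^2 + 3)^2)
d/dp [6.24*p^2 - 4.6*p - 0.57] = 12.48*p - 4.6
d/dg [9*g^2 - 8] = 18*g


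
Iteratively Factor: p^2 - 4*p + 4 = (p - 2)*(p - 2)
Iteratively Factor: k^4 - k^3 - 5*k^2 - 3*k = (k - 3)*(k^3 + 2*k^2 + k) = k*(k - 3)*(k^2 + 2*k + 1) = k*(k - 3)*(k + 1)*(k + 1)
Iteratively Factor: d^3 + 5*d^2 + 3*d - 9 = (d - 1)*(d^2 + 6*d + 9) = (d - 1)*(d + 3)*(d + 3)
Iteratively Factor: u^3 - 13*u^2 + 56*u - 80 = (u - 4)*(u^2 - 9*u + 20) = (u - 5)*(u - 4)*(u - 4)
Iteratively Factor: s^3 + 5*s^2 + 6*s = (s + 2)*(s^2 + 3*s) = s*(s + 2)*(s + 3)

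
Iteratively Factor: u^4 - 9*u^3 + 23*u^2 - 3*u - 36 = (u - 3)*(u^3 - 6*u^2 + 5*u + 12) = (u - 3)*(u + 1)*(u^2 - 7*u + 12) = (u - 4)*(u - 3)*(u + 1)*(u - 3)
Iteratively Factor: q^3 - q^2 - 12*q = (q + 3)*(q^2 - 4*q) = q*(q + 3)*(q - 4)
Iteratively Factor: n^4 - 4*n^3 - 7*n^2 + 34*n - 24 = (n - 2)*(n^3 - 2*n^2 - 11*n + 12) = (n - 2)*(n - 1)*(n^2 - n - 12) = (n - 2)*(n - 1)*(n + 3)*(n - 4)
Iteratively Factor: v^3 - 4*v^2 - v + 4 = (v + 1)*(v^2 - 5*v + 4) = (v - 1)*(v + 1)*(v - 4)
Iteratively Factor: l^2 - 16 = (l - 4)*(l + 4)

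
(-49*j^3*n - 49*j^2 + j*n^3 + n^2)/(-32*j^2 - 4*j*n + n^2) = (49*j^3*n + 49*j^2 - j*n^3 - n^2)/(32*j^2 + 4*j*n - n^2)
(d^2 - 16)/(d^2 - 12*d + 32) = (d + 4)/(d - 8)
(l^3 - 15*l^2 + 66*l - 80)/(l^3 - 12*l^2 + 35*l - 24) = (l^2 - 7*l + 10)/(l^2 - 4*l + 3)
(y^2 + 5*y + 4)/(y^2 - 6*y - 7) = (y + 4)/(y - 7)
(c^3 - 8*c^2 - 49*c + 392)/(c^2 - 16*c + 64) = (c^2 - 49)/(c - 8)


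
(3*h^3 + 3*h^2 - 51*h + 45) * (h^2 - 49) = 3*h^5 + 3*h^4 - 198*h^3 - 102*h^2 + 2499*h - 2205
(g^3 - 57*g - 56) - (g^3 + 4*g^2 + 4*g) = -4*g^2 - 61*g - 56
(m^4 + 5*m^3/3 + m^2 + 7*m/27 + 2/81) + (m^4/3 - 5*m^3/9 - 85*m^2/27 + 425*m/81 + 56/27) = 4*m^4/3 + 10*m^3/9 - 58*m^2/27 + 446*m/81 + 170/81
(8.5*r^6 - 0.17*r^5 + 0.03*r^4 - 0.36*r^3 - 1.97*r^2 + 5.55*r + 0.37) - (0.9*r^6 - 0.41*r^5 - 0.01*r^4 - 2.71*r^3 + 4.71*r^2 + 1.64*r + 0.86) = 7.6*r^6 + 0.24*r^5 + 0.04*r^4 + 2.35*r^3 - 6.68*r^2 + 3.91*r - 0.49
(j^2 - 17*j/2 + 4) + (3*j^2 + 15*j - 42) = 4*j^2 + 13*j/2 - 38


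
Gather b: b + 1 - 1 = b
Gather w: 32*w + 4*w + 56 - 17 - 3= 36*w + 36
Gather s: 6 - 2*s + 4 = 10 - 2*s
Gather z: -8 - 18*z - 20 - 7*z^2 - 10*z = -7*z^2 - 28*z - 28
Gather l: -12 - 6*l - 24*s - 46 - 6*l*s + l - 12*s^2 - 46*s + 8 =l*(-6*s - 5) - 12*s^2 - 70*s - 50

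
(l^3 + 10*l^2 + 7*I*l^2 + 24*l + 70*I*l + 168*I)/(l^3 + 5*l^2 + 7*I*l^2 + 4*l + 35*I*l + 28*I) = (l + 6)/(l + 1)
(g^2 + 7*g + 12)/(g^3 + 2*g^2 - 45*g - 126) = (g + 4)/(g^2 - g - 42)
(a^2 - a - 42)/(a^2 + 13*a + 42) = (a - 7)/(a + 7)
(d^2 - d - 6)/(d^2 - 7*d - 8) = (-d^2 + d + 6)/(-d^2 + 7*d + 8)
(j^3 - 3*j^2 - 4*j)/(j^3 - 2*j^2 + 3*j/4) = 4*(j^2 - 3*j - 4)/(4*j^2 - 8*j + 3)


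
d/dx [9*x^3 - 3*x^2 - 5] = 3*x*(9*x - 2)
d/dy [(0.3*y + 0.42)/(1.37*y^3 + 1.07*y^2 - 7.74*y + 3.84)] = (-0.822*y^3 - 2.0472*y^2 - 0.8988*y + 4.4028)/(1.8769*y^6 + 2.9318*y^5 - 20.0627*y^4 - 6.042*y^3 + 68.1252*y^2 - 59.4432*y + 14.7456)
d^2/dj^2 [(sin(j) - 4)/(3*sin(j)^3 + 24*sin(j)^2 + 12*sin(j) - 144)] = (-4*sin(j)^7 + 12*sin(j)^6 + 310*sin(j)^5 + 464*sin(j)^4 - 584*sin(j)^3 + 4960*sin(j)^2 - 1152*sin(j) - 2816)/(3*(sin(j)^3 + 8*sin(j)^2 + 4*sin(j) - 48)^3)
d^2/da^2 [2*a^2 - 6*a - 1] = 4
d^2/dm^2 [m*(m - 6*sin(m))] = 6*m*sin(m) - 12*cos(m) + 2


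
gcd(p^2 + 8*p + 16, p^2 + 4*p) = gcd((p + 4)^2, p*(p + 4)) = p + 4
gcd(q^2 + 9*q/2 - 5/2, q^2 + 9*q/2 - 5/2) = q^2 + 9*q/2 - 5/2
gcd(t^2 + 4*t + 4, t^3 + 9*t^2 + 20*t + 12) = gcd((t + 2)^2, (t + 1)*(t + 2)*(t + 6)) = t + 2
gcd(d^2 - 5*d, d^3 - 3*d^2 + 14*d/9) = d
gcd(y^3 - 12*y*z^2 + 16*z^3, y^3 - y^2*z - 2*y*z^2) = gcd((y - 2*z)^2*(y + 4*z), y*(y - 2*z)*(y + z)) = y - 2*z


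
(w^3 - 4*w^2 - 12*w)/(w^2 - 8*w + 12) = w*(w + 2)/(w - 2)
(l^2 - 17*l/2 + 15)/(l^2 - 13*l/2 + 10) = (l - 6)/(l - 4)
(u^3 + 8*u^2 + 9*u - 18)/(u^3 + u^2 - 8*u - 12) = (u^3 + 8*u^2 + 9*u - 18)/(u^3 + u^2 - 8*u - 12)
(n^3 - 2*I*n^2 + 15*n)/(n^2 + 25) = n*(n + 3*I)/(n + 5*I)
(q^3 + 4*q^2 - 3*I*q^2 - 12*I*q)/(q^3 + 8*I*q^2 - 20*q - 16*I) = q*(q^2 + q*(4 - 3*I) - 12*I)/(q^3 + 8*I*q^2 - 20*q - 16*I)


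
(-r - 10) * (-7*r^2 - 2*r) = 7*r^3 + 72*r^2 + 20*r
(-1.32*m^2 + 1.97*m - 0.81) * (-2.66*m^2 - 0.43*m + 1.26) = 3.5112*m^4 - 4.6726*m^3 - 0.3557*m^2 + 2.8305*m - 1.0206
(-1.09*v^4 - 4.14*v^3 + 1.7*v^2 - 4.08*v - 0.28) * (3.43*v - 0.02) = -3.7387*v^5 - 14.1784*v^4 + 5.9138*v^3 - 14.0284*v^2 - 0.8788*v + 0.0056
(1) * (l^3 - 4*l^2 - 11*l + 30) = l^3 - 4*l^2 - 11*l + 30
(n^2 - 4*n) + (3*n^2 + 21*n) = 4*n^2 + 17*n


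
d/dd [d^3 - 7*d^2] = d*(3*d - 14)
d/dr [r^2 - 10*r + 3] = 2*r - 10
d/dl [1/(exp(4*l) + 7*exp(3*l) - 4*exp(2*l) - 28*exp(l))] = (-4*exp(3*l) - 21*exp(2*l) + 8*exp(l) + 28)*exp(-l)/(exp(3*l) + 7*exp(2*l) - 4*exp(l) - 28)^2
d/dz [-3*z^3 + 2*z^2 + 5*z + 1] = -9*z^2 + 4*z + 5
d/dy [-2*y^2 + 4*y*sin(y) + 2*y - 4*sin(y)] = 4*y*cos(y) - 4*y - 4*sqrt(2)*cos(y + pi/4) + 2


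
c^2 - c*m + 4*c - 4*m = (c + 4)*(c - m)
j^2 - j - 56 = (j - 8)*(j + 7)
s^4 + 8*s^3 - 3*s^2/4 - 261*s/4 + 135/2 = (s - 3/2)^2*(s + 5)*(s + 6)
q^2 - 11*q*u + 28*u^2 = (q - 7*u)*(q - 4*u)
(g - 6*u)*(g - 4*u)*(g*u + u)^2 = g^4*u^2 - 10*g^3*u^3 + 2*g^3*u^2 + 24*g^2*u^4 - 20*g^2*u^3 + g^2*u^2 + 48*g*u^4 - 10*g*u^3 + 24*u^4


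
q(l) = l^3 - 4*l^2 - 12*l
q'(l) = 3*l^2 - 8*l - 12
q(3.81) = -48.48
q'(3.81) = 1.07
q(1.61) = -25.52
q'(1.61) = -17.10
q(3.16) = -46.31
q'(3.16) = -7.32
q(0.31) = -4.07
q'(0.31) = -14.19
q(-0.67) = 5.94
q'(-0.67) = -5.29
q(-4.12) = -88.39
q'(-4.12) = 71.88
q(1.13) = -17.22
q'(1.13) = -17.21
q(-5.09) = -174.42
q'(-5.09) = 106.44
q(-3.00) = -27.00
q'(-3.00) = 39.00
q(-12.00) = -2160.00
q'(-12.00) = 516.00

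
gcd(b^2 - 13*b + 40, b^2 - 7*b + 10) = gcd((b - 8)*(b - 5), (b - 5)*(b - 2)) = b - 5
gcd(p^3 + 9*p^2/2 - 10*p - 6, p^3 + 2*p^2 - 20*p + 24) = p^2 + 4*p - 12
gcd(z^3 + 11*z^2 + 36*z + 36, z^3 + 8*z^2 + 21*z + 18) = z^2 + 5*z + 6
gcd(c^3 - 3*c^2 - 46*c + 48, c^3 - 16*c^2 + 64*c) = c - 8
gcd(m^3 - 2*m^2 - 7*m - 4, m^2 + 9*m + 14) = 1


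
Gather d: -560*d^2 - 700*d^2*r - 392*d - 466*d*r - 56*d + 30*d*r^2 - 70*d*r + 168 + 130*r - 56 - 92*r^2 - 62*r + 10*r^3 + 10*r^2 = d^2*(-700*r - 560) + d*(30*r^2 - 536*r - 448) + 10*r^3 - 82*r^2 + 68*r + 112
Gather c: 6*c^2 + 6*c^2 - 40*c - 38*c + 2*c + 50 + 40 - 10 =12*c^2 - 76*c + 80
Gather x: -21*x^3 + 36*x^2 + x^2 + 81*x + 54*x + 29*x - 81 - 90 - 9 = -21*x^3 + 37*x^2 + 164*x - 180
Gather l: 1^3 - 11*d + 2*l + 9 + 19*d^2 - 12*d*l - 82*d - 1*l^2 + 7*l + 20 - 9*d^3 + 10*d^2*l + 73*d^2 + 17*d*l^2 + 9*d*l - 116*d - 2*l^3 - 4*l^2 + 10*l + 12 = -9*d^3 + 92*d^2 - 209*d - 2*l^3 + l^2*(17*d - 5) + l*(10*d^2 - 3*d + 19) + 42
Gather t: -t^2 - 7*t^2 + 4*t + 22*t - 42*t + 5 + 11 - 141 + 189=-8*t^2 - 16*t + 64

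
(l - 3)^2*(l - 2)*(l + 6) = l^4 - 2*l^3 - 27*l^2 + 108*l - 108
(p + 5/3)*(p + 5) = p^2 + 20*p/3 + 25/3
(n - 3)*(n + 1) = n^2 - 2*n - 3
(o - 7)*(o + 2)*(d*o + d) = d*o^3 - 4*d*o^2 - 19*d*o - 14*d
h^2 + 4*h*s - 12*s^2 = (h - 2*s)*(h + 6*s)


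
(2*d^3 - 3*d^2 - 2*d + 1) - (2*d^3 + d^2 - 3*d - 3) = -4*d^2 + d + 4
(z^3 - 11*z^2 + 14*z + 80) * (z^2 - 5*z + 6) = z^5 - 16*z^4 + 75*z^3 - 56*z^2 - 316*z + 480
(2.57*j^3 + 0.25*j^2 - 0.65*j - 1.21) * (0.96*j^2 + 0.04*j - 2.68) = 2.4672*j^5 + 0.3428*j^4 - 7.5016*j^3 - 1.8576*j^2 + 1.6936*j + 3.2428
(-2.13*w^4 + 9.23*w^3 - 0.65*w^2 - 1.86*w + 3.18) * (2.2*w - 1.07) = -4.686*w^5 + 22.5851*w^4 - 11.3061*w^3 - 3.3965*w^2 + 8.9862*w - 3.4026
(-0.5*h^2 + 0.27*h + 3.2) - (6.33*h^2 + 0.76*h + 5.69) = -6.83*h^2 - 0.49*h - 2.49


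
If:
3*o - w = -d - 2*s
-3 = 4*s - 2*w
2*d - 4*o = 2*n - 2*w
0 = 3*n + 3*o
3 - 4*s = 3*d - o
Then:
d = 33/4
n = 9/4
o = -9/4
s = -6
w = -21/2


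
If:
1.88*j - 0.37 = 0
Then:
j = 0.20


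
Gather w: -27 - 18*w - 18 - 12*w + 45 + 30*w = 0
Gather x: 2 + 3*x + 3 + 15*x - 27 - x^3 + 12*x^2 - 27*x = -x^3 + 12*x^2 - 9*x - 22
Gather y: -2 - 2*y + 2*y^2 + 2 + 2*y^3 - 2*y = 2*y^3 + 2*y^2 - 4*y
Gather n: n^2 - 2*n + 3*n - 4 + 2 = n^2 + n - 2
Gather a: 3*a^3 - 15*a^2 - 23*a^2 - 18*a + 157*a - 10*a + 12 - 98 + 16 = 3*a^3 - 38*a^2 + 129*a - 70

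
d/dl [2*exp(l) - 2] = 2*exp(l)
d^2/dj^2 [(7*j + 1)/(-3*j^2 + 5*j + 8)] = 2*((6*j - 5)^2*(7*j + 1) + (63*j - 32)*(-3*j^2 + 5*j + 8))/(-3*j^2 + 5*j + 8)^3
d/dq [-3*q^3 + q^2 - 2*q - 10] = -9*q^2 + 2*q - 2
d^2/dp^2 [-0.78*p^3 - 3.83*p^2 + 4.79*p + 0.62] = -4.68*p - 7.66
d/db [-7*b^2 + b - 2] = 1 - 14*b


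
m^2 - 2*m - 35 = (m - 7)*(m + 5)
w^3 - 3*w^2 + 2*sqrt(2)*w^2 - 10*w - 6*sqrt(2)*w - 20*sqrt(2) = (w - 5)*(w + 2)*(w + 2*sqrt(2))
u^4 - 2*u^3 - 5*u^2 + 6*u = u*(u - 3)*(u - 1)*(u + 2)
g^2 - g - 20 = (g - 5)*(g + 4)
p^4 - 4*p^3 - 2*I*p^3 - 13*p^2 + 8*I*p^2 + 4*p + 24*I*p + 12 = (p - 6)*(p + 2)*(p - I)^2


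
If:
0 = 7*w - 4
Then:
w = 4/7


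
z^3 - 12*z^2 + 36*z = z*(z - 6)^2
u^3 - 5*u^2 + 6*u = u*(u - 3)*(u - 2)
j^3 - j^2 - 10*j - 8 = (j - 4)*(j + 1)*(j + 2)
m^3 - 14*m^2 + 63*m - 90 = (m - 6)*(m - 5)*(m - 3)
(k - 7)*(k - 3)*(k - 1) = k^3 - 11*k^2 + 31*k - 21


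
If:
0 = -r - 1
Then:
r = -1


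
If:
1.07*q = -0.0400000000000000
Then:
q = -0.04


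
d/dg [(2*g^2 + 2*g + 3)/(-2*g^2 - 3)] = 2*(2*g^2 - 3)/(4*g^4 + 12*g^2 + 9)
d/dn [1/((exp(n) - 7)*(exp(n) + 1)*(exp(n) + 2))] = -((exp(n) - 7)*(exp(n) + 1) + (exp(n) - 7)*(exp(n) + 2) + (exp(n) + 1)*(exp(n) + 2))/(4*(exp(n) - 7)^2*(exp(n) + 2)^2*cosh(n/2)^2)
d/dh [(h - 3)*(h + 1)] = 2*h - 2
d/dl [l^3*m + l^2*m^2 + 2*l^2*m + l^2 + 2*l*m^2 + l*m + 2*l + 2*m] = 3*l^2*m + 2*l*m^2 + 4*l*m + 2*l + 2*m^2 + m + 2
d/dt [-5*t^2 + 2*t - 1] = 2 - 10*t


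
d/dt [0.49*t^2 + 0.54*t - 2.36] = 0.98*t + 0.54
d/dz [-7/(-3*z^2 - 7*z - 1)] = 7*(-6*z - 7)/(3*z^2 + 7*z + 1)^2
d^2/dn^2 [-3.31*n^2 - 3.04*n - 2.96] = -6.62000000000000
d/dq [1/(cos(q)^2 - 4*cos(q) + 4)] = 2*sin(q)/(cos(q) - 2)^3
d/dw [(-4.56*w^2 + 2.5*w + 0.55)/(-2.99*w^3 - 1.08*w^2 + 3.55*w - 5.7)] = (-13.6344*w^4 + 14.95*w^3 - 8.5545*w^2 + 53.172*w - 16.2025)/(8.9401*w^6 + 6.4584*w^5 - 20.0626*w^4 + 26.418*w^3 + 24.9145*w^2 - 40.47*w + 32.49)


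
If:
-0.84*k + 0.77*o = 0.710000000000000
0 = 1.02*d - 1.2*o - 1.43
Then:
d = 1.17647058823529*o + 1.40196078431373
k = 0.916666666666667*o - 0.845238095238095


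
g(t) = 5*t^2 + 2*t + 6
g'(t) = 10*t + 2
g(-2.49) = 32.02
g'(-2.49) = -22.90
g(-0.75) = 7.31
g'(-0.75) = -5.50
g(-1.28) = 11.63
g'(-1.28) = -10.80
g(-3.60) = 63.60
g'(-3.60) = -34.00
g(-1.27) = 11.52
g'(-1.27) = -10.70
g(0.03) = 6.06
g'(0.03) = 2.30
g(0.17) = 6.48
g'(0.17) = 3.70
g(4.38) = 110.68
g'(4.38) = 45.80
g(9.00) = 429.00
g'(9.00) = 92.00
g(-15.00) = 1101.00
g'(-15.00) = -148.00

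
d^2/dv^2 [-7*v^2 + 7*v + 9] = -14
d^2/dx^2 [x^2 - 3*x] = 2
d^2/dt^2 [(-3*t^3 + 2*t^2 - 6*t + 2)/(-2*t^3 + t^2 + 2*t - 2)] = 4*(-t^6 + 54*t^5 - 90*t^4 + 70*t^3 - 87*t^2 + 42*t + 2)/(8*t^9 - 12*t^8 - 18*t^7 + 47*t^6 - 6*t^5 - 54*t^4 + 40*t^3 + 12*t^2 - 24*t + 8)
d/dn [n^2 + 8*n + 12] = 2*n + 8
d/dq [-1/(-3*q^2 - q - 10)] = (-6*q - 1)/(3*q^2 + q + 10)^2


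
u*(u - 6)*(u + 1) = u^3 - 5*u^2 - 6*u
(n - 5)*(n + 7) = n^2 + 2*n - 35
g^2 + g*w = g*(g + w)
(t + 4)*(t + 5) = t^2 + 9*t + 20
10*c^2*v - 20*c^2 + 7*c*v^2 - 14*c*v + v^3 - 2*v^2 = (2*c + v)*(5*c + v)*(v - 2)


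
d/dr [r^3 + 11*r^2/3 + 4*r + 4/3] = 3*r^2 + 22*r/3 + 4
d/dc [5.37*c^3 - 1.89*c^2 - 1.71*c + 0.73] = 16.11*c^2 - 3.78*c - 1.71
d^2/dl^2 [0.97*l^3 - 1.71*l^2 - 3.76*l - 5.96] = 5.82*l - 3.42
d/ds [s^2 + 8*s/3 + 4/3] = 2*s + 8/3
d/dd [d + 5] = 1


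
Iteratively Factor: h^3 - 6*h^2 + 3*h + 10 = (h - 5)*(h^2 - h - 2) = (h - 5)*(h - 2)*(h + 1)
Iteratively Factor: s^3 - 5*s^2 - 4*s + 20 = (s + 2)*(s^2 - 7*s + 10) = (s - 2)*(s + 2)*(s - 5)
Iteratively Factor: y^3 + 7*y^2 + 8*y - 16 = (y - 1)*(y^2 + 8*y + 16) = (y - 1)*(y + 4)*(y + 4)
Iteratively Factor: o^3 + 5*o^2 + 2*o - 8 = (o + 2)*(o^2 + 3*o - 4) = (o + 2)*(o + 4)*(o - 1)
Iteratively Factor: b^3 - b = (b + 1)*(b^2 - b) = b*(b + 1)*(b - 1)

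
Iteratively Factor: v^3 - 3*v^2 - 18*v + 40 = (v + 4)*(v^2 - 7*v + 10) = (v - 2)*(v + 4)*(v - 5)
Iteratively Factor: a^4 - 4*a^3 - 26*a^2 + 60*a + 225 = (a + 3)*(a^3 - 7*a^2 - 5*a + 75) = (a + 3)^2*(a^2 - 10*a + 25) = (a - 5)*(a + 3)^2*(a - 5)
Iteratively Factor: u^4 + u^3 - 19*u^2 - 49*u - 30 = (u + 2)*(u^3 - u^2 - 17*u - 15) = (u - 5)*(u + 2)*(u^2 + 4*u + 3) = (u - 5)*(u + 2)*(u + 3)*(u + 1)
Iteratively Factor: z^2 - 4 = (z + 2)*(z - 2)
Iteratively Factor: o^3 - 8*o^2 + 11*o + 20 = (o + 1)*(o^2 - 9*o + 20) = (o - 4)*(o + 1)*(o - 5)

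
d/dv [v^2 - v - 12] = 2*v - 1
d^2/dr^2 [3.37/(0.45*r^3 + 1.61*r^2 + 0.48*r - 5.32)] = (-(9.099*r + 10.8514)*(0.45*r^3 + 1.61*r^2 + 0.48*r - 5.32) + 3.37*(1.35*r^2 + 3.22*r + 0.48)*(2.7*r^2 + 6.44*r + 0.96))/(0.45*r^3 + 1.61*r^2 + 0.48*r - 5.32)^3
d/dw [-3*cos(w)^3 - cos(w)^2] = (9*cos(w) + 2)*sin(w)*cos(w)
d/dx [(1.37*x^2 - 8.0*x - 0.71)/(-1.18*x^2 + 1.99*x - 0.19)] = (-6.7137*x^2 - 2.1962*x + 2.9329)/(1.3924*x^4 - 4.6964*x^3 + 4.4085*x^2 - 0.7562*x + 0.0361)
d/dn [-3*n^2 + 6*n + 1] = 6 - 6*n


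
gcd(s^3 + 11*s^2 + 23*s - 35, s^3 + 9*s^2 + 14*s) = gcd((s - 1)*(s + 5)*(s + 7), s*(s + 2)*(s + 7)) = s + 7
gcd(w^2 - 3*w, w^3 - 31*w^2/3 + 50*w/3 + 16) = w - 3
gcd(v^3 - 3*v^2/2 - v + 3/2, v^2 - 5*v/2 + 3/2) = v^2 - 5*v/2 + 3/2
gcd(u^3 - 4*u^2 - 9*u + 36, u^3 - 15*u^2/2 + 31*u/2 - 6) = u^2 - 7*u + 12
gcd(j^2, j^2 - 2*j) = j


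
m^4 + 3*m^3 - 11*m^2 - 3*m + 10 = (m - 2)*(m - 1)*(m + 1)*(m + 5)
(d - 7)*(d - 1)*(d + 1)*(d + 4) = d^4 - 3*d^3 - 29*d^2 + 3*d + 28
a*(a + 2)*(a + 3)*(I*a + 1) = I*a^4 + a^3 + 5*I*a^3 + 5*a^2 + 6*I*a^2 + 6*a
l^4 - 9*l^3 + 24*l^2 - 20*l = l*(l - 5)*(l - 2)^2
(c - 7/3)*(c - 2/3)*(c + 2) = c^3 - c^2 - 40*c/9 + 28/9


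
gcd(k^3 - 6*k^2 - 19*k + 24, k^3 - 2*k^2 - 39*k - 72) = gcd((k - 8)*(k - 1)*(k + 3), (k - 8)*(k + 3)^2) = k^2 - 5*k - 24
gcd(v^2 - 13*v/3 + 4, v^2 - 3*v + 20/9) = v - 4/3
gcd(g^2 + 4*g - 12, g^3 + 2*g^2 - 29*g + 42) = g - 2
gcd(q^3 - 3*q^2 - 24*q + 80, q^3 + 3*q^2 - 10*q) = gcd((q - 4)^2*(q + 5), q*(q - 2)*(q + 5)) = q + 5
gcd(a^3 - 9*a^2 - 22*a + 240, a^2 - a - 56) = a - 8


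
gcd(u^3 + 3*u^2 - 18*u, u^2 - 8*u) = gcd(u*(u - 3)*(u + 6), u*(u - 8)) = u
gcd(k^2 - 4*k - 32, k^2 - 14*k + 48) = k - 8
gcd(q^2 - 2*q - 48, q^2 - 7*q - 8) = q - 8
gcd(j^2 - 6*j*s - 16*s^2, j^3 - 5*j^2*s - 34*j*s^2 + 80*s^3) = -j + 8*s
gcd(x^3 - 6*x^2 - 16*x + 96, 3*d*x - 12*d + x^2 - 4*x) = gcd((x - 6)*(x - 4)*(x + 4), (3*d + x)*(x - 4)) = x - 4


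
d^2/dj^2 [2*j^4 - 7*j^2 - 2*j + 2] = 24*j^2 - 14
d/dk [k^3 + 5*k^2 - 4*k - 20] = 3*k^2 + 10*k - 4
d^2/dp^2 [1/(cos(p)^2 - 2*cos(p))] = (-2*(1 - cos(2*p))^2 - 15*cos(p) - 6*cos(2*p) + 3*cos(3*p) + 18)/(2*(cos(p) - 2)^3*cos(p)^3)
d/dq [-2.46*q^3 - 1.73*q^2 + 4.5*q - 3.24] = -7.38*q^2 - 3.46*q + 4.5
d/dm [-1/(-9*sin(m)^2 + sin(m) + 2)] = (1 - 18*sin(m))*cos(m)/(-9*sin(m)^2 + sin(m) + 2)^2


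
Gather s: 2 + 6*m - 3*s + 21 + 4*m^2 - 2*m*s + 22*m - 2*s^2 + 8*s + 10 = 4*m^2 + 28*m - 2*s^2 + s*(5 - 2*m) + 33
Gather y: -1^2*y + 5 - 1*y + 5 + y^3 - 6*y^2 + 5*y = y^3 - 6*y^2 + 3*y + 10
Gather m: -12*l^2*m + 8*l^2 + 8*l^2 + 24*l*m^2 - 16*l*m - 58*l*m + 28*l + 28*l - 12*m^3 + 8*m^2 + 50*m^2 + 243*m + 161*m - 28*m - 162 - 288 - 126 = 16*l^2 + 56*l - 12*m^3 + m^2*(24*l + 58) + m*(-12*l^2 - 74*l + 376) - 576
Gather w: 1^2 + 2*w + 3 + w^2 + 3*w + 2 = w^2 + 5*w + 6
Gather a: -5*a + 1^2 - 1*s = -5*a - s + 1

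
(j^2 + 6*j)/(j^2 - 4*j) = (j + 6)/(j - 4)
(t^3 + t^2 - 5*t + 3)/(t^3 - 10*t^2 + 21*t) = (t^3 + t^2 - 5*t + 3)/(t*(t^2 - 10*t + 21))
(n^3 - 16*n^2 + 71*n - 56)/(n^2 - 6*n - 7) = (n^2 - 9*n + 8)/(n + 1)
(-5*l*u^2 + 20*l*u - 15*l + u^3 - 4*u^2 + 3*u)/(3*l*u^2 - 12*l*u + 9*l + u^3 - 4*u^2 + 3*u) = (-5*l + u)/(3*l + u)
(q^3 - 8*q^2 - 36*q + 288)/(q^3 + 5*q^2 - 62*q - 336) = (q - 6)/(q + 7)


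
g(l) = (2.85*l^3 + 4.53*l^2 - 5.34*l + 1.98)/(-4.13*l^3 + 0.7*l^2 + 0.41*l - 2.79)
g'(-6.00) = 0.04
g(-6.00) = -0.46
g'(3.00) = 0.05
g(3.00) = -0.97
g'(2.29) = 0.02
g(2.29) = -1.00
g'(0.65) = -0.82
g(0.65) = -0.36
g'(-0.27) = 3.01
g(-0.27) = -1.34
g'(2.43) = 0.03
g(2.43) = -1.00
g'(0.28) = 0.81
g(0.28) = -0.33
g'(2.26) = 0.02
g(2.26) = -1.00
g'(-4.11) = 0.10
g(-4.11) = -0.33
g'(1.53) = -0.21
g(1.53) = -0.95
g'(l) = (8.55*l^2 + 9.06*l - 5.34)/(-4.13*l^3 + 0.7*l^2 + 0.41*l - 2.79) + (12.39*l^2 - 1.4*l - 0.41)*(2.85*l^3 + 4.53*l^2 - 5.34*l + 1.98)/(-4.13*l^3 + 0.7*l^2 + 0.41*l - 2.79)^2 = (20.7039*l^4 - 41.7714*l^3 + 6.273*l^2 - 28.0494*l + 14.0868)/(17.0569*l^6 - 5.782*l^5 - 2.8966*l^4 + 23.6194*l^3 - 3.7379*l^2 - 2.2878*l + 7.7841)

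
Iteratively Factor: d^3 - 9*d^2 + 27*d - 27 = (d - 3)*(d^2 - 6*d + 9) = (d - 3)^2*(d - 3)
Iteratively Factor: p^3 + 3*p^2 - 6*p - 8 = (p + 1)*(p^2 + 2*p - 8) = (p - 2)*(p + 1)*(p + 4)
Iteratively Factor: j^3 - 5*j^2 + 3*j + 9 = (j - 3)*(j^2 - 2*j - 3) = (j - 3)*(j + 1)*(j - 3)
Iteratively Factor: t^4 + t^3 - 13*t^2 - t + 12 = (t + 4)*(t^3 - 3*t^2 - t + 3) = (t - 3)*(t + 4)*(t^2 - 1) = (t - 3)*(t + 1)*(t + 4)*(t - 1)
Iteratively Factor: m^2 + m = (m + 1)*(m)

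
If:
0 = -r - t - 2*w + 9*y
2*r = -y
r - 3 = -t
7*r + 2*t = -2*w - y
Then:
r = 1/5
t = 14/5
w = -33/10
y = -2/5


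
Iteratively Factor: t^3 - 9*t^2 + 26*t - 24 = (t - 4)*(t^2 - 5*t + 6) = (t - 4)*(t - 3)*(t - 2)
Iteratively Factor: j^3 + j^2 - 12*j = (j)*(j^2 + j - 12) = j*(j + 4)*(j - 3)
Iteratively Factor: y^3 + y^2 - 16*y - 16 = (y + 4)*(y^2 - 3*y - 4) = (y - 4)*(y + 4)*(y + 1)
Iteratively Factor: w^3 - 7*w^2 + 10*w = (w - 5)*(w^2 - 2*w) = (w - 5)*(w - 2)*(w)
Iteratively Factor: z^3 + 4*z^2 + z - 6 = (z - 1)*(z^2 + 5*z + 6) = (z - 1)*(z + 3)*(z + 2)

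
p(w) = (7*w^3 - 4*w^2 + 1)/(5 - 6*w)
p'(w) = (21*w^2 - 8*w)/(5 - 6*w) + 6*(7*w^3 - 4*w^2 + 1)/(5 - 6*w)^2 = (-84*w^3 + 129*w^2 - 40*w + 6)/(36*w^2 - 60*w + 25)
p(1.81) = -5.02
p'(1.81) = -4.13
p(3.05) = -12.21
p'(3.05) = -7.35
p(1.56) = -4.09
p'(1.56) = -3.23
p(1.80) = -4.98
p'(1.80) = -4.10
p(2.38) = -7.84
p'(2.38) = -5.70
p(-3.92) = -16.90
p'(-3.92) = 8.86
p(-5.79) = -37.54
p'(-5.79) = 13.21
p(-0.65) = -0.29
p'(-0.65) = 1.38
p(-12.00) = -164.56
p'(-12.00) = 27.70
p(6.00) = -44.16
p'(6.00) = -14.29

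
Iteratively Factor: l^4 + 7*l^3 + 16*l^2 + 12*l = (l + 2)*(l^3 + 5*l^2 + 6*l) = l*(l + 2)*(l^2 + 5*l + 6) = l*(l + 2)^2*(l + 3)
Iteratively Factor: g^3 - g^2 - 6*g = (g + 2)*(g^2 - 3*g) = (g - 3)*(g + 2)*(g)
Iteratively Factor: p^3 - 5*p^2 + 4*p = (p - 1)*(p^2 - 4*p) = (p - 4)*(p - 1)*(p)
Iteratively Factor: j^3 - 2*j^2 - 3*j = (j - 3)*(j^2 + j) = (j - 3)*(j + 1)*(j)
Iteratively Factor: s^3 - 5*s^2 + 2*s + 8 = (s + 1)*(s^2 - 6*s + 8) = (s - 4)*(s + 1)*(s - 2)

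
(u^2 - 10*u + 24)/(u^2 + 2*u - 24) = (u - 6)/(u + 6)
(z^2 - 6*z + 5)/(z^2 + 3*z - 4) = (z - 5)/(z + 4)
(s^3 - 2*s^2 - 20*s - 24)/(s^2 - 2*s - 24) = (s^2 + 4*s + 4)/(s + 4)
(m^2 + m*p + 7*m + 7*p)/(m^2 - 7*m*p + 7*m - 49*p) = (-m - p)/(-m + 7*p)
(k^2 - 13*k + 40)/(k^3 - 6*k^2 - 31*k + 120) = (k - 5)/(k^2 + 2*k - 15)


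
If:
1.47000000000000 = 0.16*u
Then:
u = 9.19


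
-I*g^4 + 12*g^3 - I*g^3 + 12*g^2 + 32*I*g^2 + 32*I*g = g*(g + 4*I)*(g + 8*I)*(-I*g - I)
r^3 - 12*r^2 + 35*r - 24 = (r - 8)*(r - 3)*(r - 1)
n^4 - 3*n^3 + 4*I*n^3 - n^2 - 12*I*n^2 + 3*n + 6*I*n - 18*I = (n - 3)*(n - I)*(n + 2*I)*(n + 3*I)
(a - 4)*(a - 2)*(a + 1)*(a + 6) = a^4 + a^3 - 28*a^2 + 20*a + 48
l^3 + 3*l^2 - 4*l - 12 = (l - 2)*(l + 2)*(l + 3)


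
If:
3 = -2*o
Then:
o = -3/2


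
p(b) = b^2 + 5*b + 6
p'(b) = 2*b + 5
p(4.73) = 52.02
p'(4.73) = 14.46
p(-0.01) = 5.95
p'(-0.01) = 4.98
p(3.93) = 41.09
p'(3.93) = 12.86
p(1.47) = 15.51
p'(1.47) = 7.94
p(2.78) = 27.63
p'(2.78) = 10.56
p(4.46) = 48.19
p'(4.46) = 13.92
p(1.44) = 15.27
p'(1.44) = 7.88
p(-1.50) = 0.75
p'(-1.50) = 2.00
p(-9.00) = 42.00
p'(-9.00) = -13.00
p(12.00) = 210.00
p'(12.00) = 29.00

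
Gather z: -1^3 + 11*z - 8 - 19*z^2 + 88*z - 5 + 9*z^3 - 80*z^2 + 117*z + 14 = 9*z^3 - 99*z^2 + 216*z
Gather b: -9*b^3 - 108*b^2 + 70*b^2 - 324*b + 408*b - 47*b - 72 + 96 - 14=-9*b^3 - 38*b^2 + 37*b + 10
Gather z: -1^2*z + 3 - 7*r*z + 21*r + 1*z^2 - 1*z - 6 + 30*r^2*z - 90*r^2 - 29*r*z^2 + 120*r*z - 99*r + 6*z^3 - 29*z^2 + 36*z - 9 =-90*r^2 - 78*r + 6*z^3 + z^2*(-29*r - 28) + z*(30*r^2 + 113*r + 34) - 12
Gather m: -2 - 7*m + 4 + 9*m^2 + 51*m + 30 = 9*m^2 + 44*m + 32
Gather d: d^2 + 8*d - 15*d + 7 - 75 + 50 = d^2 - 7*d - 18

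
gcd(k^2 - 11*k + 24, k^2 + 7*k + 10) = 1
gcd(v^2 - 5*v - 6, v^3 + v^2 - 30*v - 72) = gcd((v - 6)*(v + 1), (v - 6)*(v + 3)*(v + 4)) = v - 6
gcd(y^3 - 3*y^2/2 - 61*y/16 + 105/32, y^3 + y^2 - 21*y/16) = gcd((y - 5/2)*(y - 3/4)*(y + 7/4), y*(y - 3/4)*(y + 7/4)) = y^2 + y - 21/16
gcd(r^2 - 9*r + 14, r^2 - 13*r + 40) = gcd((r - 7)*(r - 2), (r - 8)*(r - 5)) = 1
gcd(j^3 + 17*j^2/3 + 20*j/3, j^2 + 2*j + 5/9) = j + 5/3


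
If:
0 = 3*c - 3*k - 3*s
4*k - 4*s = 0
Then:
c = 2*s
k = s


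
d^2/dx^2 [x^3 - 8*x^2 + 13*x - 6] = 6*x - 16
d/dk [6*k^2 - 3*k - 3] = 12*k - 3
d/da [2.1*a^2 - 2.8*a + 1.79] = 4.2*a - 2.8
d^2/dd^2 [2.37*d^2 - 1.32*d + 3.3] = 4.74000000000000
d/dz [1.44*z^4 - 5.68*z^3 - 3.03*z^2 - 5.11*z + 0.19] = 5.76*z^3 - 17.04*z^2 - 6.06*z - 5.11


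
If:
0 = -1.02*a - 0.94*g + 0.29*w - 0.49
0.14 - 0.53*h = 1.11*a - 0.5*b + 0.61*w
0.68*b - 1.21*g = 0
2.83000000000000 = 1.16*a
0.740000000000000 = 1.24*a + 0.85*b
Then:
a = 2.44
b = -2.69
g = -1.51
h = -13.57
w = 5.37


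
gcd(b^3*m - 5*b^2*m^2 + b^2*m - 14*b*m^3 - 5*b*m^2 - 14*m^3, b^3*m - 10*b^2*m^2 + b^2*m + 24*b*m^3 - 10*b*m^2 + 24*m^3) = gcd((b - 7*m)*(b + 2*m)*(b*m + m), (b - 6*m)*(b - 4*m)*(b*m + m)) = b*m + m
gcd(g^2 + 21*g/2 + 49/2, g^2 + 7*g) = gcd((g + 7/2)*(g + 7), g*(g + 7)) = g + 7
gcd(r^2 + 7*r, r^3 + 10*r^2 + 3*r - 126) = r + 7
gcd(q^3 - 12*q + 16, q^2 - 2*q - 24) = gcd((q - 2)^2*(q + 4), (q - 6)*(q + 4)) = q + 4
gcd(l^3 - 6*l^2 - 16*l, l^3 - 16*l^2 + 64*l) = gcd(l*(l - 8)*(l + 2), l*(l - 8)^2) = l^2 - 8*l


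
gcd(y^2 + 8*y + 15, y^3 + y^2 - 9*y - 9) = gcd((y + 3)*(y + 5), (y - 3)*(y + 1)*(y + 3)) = y + 3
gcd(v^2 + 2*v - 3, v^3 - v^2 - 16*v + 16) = v - 1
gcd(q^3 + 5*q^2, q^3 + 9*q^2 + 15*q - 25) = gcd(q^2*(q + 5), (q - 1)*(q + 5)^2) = q + 5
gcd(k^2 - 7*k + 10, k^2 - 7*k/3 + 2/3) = k - 2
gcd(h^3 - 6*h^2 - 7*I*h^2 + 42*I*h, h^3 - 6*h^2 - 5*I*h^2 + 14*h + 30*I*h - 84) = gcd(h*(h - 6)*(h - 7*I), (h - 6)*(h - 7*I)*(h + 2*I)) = h^2 + h*(-6 - 7*I) + 42*I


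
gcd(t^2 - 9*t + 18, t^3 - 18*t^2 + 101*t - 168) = t - 3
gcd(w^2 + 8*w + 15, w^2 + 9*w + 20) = w + 5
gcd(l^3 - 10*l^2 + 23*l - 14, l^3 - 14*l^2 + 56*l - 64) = l - 2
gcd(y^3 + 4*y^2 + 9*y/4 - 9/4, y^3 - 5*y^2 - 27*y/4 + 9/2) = y^2 + y - 3/4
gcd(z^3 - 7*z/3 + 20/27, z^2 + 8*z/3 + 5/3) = z + 5/3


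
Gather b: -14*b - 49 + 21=-14*b - 28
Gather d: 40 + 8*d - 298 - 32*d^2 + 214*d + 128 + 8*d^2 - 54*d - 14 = -24*d^2 + 168*d - 144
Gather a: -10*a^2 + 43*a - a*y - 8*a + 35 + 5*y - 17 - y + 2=-10*a^2 + a*(35 - y) + 4*y + 20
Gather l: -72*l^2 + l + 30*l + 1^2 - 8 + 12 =-72*l^2 + 31*l + 5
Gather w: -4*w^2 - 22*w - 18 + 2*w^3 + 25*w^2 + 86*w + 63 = 2*w^3 + 21*w^2 + 64*w + 45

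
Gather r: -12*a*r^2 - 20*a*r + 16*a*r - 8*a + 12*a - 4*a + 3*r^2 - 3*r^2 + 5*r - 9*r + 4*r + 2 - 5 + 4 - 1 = -12*a*r^2 - 4*a*r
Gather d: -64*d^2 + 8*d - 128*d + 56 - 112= -64*d^2 - 120*d - 56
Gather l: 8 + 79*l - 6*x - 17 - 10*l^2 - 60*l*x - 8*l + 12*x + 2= -10*l^2 + l*(71 - 60*x) + 6*x - 7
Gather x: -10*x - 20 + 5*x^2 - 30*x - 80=5*x^2 - 40*x - 100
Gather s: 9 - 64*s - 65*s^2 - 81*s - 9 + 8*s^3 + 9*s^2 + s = 8*s^3 - 56*s^2 - 144*s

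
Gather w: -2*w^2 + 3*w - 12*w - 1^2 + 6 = -2*w^2 - 9*w + 5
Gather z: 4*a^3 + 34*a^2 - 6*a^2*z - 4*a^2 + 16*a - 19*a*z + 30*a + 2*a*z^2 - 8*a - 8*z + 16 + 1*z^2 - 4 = 4*a^3 + 30*a^2 + 38*a + z^2*(2*a + 1) + z*(-6*a^2 - 19*a - 8) + 12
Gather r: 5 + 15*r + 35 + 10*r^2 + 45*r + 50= 10*r^2 + 60*r + 90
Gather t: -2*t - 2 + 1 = -2*t - 1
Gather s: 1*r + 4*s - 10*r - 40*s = -9*r - 36*s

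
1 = 1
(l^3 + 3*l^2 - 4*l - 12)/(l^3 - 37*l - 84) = (l^2 - 4)/(l^2 - 3*l - 28)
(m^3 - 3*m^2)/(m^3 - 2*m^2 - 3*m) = m/(m + 1)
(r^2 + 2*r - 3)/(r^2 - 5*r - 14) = (-r^2 - 2*r + 3)/(-r^2 + 5*r + 14)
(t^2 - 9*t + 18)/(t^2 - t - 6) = (t - 6)/(t + 2)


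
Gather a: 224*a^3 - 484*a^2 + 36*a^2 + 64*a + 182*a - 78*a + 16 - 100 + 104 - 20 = 224*a^3 - 448*a^2 + 168*a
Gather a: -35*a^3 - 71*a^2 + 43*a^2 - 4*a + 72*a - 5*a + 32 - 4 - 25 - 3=-35*a^3 - 28*a^2 + 63*a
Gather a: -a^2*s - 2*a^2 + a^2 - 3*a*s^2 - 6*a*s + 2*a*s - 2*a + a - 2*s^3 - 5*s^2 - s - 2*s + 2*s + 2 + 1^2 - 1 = a^2*(-s - 1) + a*(-3*s^2 - 4*s - 1) - 2*s^3 - 5*s^2 - s + 2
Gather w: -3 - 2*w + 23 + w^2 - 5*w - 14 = w^2 - 7*w + 6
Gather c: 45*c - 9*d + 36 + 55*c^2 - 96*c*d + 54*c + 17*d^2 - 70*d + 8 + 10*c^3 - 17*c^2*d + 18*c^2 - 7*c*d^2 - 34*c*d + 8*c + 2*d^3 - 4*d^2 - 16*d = 10*c^3 + c^2*(73 - 17*d) + c*(-7*d^2 - 130*d + 107) + 2*d^3 + 13*d^2 - 95*d + 44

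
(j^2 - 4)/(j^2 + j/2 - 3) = 2*(j - 2)/(2*j - 3)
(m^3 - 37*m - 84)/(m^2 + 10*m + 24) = (m^2 - 4*m - 21)/(m + 6)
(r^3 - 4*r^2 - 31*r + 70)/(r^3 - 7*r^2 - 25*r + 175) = (r - 2)/(r - 5)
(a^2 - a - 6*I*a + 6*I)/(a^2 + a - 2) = (a - 6*I)/(a + 2)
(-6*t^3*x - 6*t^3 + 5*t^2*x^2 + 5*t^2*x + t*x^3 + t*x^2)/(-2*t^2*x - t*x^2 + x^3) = t*(6*t^2*x + 6*t^2 - 5*t*x^2 - 5*t*x - x^3 - x^2)/(x*(2*t^2 + t*x - x^2))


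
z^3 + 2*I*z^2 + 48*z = z*(z - 6*I)*(z + 8*I)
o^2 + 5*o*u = o*(o + 5*u)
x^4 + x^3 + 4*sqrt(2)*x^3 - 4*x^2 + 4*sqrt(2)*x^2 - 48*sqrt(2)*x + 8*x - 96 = (x - 3)*(x + 4)*(x + 2*sqrt(2))^2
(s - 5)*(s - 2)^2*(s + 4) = s^4 - 5*s^3 - 12*s^2 + 76*s - 80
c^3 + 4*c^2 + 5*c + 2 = (c + 1)^2*(c + 2)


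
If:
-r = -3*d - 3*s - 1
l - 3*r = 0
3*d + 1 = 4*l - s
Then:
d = -35*s/33 - 1/3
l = -6*s/11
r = -2*s/11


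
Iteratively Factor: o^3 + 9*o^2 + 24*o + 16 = (o + 4)*(o^2 + 5*o + 4) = (o + 4)^2*(o + 1)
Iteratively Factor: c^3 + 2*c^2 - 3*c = (c)*(c^2 + 2*c - 3) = c*(c + 3)*(c - 1)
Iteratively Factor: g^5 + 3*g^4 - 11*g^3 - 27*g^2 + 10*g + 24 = (g - 3)*(g^4 + 6*g^3 + 7*g^2 - 6*g - 8) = (g - 3)*(g + 4)*(g^3 + 2*g^2 - g - 2) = (g - 3)*(g + 2)*(g + 4)*(g^2 - 1) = (g - 3)*(g + 1)*(g + 2)*(g + 4)*(g - 1)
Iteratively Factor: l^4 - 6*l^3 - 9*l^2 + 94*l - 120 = (l + 4)*(l^3 - 10*l^2 + 31*l - 30) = (l - 2)*(l + 4)*(l^2 - 8*l + 15) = (l - 5)*(l - 2)*(l + 4)*(l - 3)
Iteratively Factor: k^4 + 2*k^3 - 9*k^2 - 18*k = (k)*(k^3 + 2*k^2 - 9*k - 18) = k*(k - 3)*(k^2 + 5*k + 6) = k*(k - 3)*(k + 2)*(k + 3)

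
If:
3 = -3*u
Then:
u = -1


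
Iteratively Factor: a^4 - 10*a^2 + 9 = (a - 3)*(a^3 + 3*a^2 - a - 3) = (a - 3)*(a + 3)*(a^2 - 1) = (a - 3)*(a - 1)*(a + 3)*(a + 1)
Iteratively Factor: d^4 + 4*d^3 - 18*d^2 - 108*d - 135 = (d + 3)*(d^3 + d^2 - 21*d - 45) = (d - 5)*(d + 3)*(d^2 + 6*d + 9) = (d - 5)*(d + 3)^2*(d + 3)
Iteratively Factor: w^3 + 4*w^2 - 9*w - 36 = (w + 3)*(w^2 + w - 12) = (w + 3)*(w + 4)*(w - 3)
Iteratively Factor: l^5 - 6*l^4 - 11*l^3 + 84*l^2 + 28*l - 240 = (l - 2)*(l^4 - 4*l^3 - 19*l^2 + 46*l + 120) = (l - 5)*(l - 2)*(l^3 + l^2 - 14*l - 24) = (l - 5)*(l - 4)*(l - 2)*(l^2 + 5*l + 6) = (l - 5)*(l - 4)*(l - 2)*(l + 3)*(l + 2)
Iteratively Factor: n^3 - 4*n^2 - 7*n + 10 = (n + 2)*(n^2 - 6*n + 5) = (n - 5)*(n + 2)*(n - 1)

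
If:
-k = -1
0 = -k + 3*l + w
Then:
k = 1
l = 1/3 - w/3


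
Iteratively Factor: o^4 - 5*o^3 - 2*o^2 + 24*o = (o)*(o^3 - 5*o^2 - 2*o + 24) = o*(o + 2)*(o^2 - 7*o + 12) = o*(o - 4)*(o + 2)*(o - 3)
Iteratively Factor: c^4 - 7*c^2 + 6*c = (c - 2)*(c^3 + 2*c^2 - 3*c) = (c - 2)*(c - 1)*(c^2 + 3*c) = (c - 2)*(c - 1)*(c + 3)*(c)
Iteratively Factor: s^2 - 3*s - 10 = (s - 5)*(s + 2)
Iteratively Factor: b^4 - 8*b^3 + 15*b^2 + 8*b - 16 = (b + 1)*(b^3 - 9*b^2 + 24*b - 16) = (b - 4)*(b + 1)*(b^2 - 5*b + 4) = (b - 4)^2*(b + 1)*(b - 1)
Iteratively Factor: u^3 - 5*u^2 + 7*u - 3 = (u - 1)*(u^2 - 4*u + 3) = (u - 1)^2*(u - 3)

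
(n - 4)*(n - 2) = n^2 - 6*n + 8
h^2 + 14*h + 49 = (h + 7)^2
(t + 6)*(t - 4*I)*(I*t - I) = I*t^3 + 4*t^2 + 5*I*t^2 + 20*t - 6*I*t - 24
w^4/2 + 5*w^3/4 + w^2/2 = w^2*(w/2 + 1)*(w + 1/2)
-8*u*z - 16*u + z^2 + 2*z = (-8*u + z)*(z + 2)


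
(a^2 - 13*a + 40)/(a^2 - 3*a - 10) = (a - 8)/(a + 2)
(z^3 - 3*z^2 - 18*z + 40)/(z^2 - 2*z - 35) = (-z^3 + 3*z^2 + 18*z - 40)/(-z^2 + 2*z + 35)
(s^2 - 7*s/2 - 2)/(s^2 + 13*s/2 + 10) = (2*s^2 - 7*s - 4)/(2*s^2 + 13*s + 20)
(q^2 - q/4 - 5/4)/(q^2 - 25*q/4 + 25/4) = (q + 1)/(q - 5)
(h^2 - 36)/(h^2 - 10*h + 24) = (h + 6)/(h - 4)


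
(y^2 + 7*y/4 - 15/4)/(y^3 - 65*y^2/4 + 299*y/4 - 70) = (y + 3)/(y^2 - 15*y + 56)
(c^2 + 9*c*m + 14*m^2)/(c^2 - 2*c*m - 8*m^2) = (c + 7*m)/(c - 4*m)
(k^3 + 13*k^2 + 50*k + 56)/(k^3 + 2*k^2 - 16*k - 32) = (k + 7)/(k - 4)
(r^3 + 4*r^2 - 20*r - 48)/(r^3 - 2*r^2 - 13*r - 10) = (r^2 + 2*r - 24)/(r^2 - 4*r - 5)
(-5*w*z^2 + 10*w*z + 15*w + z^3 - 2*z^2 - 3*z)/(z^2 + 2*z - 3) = (-5*w*z^2 + 10*w*z + 15*w + z^3 - 2*z^2 - 3*z)/(z^2 + 2*z - 3)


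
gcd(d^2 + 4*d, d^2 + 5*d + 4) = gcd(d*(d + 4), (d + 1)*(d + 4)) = d + 4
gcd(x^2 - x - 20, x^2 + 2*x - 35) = x - 5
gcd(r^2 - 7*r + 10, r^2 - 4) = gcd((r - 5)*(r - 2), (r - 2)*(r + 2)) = r - 2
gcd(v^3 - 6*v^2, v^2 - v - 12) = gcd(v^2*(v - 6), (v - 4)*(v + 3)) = 1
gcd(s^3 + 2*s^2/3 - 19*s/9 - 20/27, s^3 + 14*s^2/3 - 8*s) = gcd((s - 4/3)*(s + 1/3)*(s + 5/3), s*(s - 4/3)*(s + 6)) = s - 4/3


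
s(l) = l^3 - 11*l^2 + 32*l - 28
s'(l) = 3*l^2 - 22*l + 32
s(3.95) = -11.60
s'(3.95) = -8.09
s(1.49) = -1.43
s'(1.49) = 5.88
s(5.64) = -18.02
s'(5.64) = 3.35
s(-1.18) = -82.72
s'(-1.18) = 62.14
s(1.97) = -0.00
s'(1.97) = 0.30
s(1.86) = -0.10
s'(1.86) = 1.46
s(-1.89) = -134.52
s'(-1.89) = 84.30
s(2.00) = 0.00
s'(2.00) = 0.00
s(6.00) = -16.00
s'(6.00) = 8.00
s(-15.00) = -6358.00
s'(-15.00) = 1037.00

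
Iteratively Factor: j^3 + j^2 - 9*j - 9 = (j + 1)*(j^2 - 9) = (j + 1)*(j + 3)*(j - 3)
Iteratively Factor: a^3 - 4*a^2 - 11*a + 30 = (a - 5)*(a^2 + a - 6) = (a - 5)*(a - 2)*(a + 3)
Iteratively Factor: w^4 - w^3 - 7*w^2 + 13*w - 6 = (w + 3)*(w^3 - 4*w^2 + 5*w - 2) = (w - 1)*(w + 3)*(w^2 - 3*w + 2) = (w - 2)*(w - 1)*(w + 3)*(w - 1)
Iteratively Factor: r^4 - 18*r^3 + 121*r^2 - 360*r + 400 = (r - 5)*(r^3 - 13*r^2 + 56*r - 80) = (r - 5)^2*(r^2 - 8*r + 16) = (r - 5)^2*(r - 4)*(r - 4)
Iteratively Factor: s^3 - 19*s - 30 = (s - 5)*(s^2 + 5*s + 6) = (s - 5)*(s + 2)*(s + 3)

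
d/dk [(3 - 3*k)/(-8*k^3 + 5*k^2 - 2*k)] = 3*(-16*k^3 + 29*k^2 - 10*k + 2)/(k^2*(64*k^4 - 80*k^3 + 57*k^2 - 20*k + 4))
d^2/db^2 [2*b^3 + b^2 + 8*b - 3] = 12*b + 2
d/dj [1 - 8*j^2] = -16*j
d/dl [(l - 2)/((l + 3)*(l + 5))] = (-l^2 + 4*l + 31)/(l^4 + 16*l^3 + 94*l^2 + 240*l + 225)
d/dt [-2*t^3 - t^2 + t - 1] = -6*t^2 - 2*t + 1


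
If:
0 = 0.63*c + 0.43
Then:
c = -0.68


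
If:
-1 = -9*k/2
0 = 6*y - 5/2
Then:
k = 2/9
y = 5/12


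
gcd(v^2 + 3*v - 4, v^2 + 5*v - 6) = v - 1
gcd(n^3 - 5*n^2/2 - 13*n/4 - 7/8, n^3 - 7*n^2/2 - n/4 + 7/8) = n^2 - 3*n - 7/4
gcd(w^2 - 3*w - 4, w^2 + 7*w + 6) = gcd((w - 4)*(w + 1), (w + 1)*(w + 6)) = w + 1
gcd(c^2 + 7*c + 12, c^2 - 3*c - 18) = c + 3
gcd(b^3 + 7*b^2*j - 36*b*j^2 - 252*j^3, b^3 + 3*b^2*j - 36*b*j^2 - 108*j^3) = b^2 - 36*j^2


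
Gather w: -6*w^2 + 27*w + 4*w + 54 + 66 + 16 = -6*w^2 + 31*w + 136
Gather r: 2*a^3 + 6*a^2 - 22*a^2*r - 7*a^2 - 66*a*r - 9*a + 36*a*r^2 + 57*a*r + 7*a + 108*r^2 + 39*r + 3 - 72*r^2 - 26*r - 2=2*a^3 - a^2 - 2*a + r^2*(36*a + 36) + r*(-22*a^2 - 9*a + 13) + 1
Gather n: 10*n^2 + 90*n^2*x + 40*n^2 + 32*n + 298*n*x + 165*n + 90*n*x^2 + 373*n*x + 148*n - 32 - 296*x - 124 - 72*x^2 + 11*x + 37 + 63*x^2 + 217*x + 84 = n^2*(90*x + 50) + n*(90*x^2 + 671*x + 345) - 9*x^2 - 68*x - 35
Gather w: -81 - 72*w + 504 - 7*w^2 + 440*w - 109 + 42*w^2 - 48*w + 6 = 35*w^2 + 320*w + 320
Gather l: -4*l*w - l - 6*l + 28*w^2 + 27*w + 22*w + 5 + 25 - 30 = l*(-4*w - 7) + 28*w^2 + 49*w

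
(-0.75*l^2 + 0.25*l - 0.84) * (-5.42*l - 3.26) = 4.065*l^3 + 1.09*l^2 + 3.7378*l + 2.7384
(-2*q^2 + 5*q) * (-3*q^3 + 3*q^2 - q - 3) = 6*q^5 - 21*q^4 + 17*q^3 + q^2 - 15*q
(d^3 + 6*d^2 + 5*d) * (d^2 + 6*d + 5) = d^5 + 12*d^4 + 46*d^3 + 60*d^2 + 25*d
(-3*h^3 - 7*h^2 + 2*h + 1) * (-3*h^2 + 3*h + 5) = 9*h^5 + 12*h^4 - 42*h^3 - 32*h^2 + 13*h + 5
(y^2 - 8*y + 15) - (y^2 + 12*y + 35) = -20*y - 20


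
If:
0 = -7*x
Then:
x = 0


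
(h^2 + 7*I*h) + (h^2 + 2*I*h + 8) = 2*h^2 + 9*I*h + 8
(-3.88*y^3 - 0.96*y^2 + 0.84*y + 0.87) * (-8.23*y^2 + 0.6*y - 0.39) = 31.9324*y^5 + 5.5728*y^4 - 5.976*y^3 - 6.2817*y^2 + 0.1944*y - 0.3393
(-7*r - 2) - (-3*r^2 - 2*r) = 3*r^2 - 5*r - 2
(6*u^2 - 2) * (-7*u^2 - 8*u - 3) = -42*u^4 - 48*u^3 - 4*u^2 + 16*u + 6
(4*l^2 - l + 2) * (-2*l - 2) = -8*l^3 - 6*l^2 - 2*l - 4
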